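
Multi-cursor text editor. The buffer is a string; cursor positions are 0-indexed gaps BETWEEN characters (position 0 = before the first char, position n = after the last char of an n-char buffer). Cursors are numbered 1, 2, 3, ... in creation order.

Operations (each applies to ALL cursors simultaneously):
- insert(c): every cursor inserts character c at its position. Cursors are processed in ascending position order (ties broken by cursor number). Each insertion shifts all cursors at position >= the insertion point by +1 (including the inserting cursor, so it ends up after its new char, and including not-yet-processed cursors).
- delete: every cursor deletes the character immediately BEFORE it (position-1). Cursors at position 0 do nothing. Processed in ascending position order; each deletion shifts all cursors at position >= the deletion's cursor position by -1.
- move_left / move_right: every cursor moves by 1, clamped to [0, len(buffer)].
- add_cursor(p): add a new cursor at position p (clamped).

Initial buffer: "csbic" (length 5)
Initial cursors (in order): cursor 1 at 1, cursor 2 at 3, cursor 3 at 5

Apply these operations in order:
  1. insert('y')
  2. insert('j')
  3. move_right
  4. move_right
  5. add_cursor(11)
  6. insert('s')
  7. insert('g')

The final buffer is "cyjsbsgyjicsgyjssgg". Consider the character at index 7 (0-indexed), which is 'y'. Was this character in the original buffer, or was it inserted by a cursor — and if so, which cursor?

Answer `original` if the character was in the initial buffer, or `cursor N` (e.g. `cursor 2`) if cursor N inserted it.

After op 1 (insert('y')): buffer="cysbyicy" (len 8), cursors c1@2 c2@5 c3@8, authorship .1..2..3
After op 2 (insert('j')): buffer="cyjsbyjicyj" (len 11), cursors c1@3 c2@7 c3@11, authorship .11..22..33
After op 3 (move_right): buffer="cyjsbyjicyj" (len 11), cursors c1@4 c2@8 c3@11, authorship .11..22..33
After op 4 (move_right): buffer="cyjsbyjicyj" (len 11), cursors c1@5 c2@9 c3@11, authorship .11..22..33
After op 5 (add_cursor(11)): buffer="cyjsbyjicyj" (len 11), cursors c1@5 c2@9 c3@11 c4@11, authorship .11..22..33
After op 6 (insert('s')): buffer="cyjsbsyjicsyjss" (len 15), cursors c1@6 c2@11 c3@15 c4@15, authorship .11..122..23334
After op 7 (insert('g')): buffer="cyjsbsgyjicsgyjssgg" (len 19), cursors c1@7 c2@13 c3@19 c4@19, authorship .11..1122..22333434
Authorship (.=original, N=cursor N): . 1 1 . . 1 1 2 2 . . 2 2 3 3 3 4 3 4
Index 7: author = 2

Answer: cursor 2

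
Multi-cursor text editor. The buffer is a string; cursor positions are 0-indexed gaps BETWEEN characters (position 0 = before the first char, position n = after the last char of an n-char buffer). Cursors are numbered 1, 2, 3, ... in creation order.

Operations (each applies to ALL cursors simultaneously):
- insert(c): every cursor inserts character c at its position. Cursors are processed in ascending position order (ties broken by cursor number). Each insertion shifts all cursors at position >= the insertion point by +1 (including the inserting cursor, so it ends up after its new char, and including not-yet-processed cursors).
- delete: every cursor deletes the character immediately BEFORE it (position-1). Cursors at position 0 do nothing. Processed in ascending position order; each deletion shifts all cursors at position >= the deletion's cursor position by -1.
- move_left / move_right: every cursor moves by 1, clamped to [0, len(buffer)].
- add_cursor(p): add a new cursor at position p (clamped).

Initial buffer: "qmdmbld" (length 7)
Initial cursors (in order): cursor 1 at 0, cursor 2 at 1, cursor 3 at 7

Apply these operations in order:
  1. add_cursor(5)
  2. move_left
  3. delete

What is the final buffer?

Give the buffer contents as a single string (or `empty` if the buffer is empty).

Answer: qmdbd

Derivation:
After op 1 (add_cursor(5)): buffer="qmdmbld" (len 7), cursors c1@0 c2@1 c4@5 c3@7, authorship .......
After op 2 (move_left): buffer="qmdmbld" (len 7), cursors c1@0 c2@0 c4@4 c3@6, authorship .......
After op 3 (delete): buffer="qmdbd" (len 5), cursors c1@0 c2@0 c4@3 c3@4, authorship .....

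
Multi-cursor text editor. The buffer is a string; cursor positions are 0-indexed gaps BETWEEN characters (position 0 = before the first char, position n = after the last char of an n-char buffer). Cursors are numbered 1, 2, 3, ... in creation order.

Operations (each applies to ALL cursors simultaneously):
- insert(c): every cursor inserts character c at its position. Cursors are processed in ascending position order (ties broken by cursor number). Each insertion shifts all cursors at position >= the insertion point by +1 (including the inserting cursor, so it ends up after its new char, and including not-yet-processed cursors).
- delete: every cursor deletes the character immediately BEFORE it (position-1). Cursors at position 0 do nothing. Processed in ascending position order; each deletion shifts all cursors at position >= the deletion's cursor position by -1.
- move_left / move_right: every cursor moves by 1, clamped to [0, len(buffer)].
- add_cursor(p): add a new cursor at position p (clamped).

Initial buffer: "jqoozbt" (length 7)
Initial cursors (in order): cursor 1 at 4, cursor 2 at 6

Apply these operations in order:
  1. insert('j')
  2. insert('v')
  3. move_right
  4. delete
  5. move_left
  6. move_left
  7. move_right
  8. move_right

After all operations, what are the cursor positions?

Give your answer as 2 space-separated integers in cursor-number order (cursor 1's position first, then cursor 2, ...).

Answer: 6 9

Derivation:
After op 1 (insert('j')): buffer="jqoojzbjt" (len 9), cursors c1@5 c2@8, authorship ....1..2.
After op 2 (insert('v')): buffer="jqoojvzbjvt" (len 11), cursors c1@6 c2@10, authorship ....11..22.
After op 3 (move_right): buffer="jqoojvzbjvt" (len 11), cursors c1@7 c2@11, authorship ....11..22.
After op 4 (delete): buffer="jqoojvbjv" (len 9), cursors c1@6 c2@9, authorship ....11.22
After op 5 (move_left): buffer="jqoojvbjv" (len 9), cursors c1@5 c2@8, authorship ....11.22
After op 6 (move_left): buffer="jqoojvbjv" (len 9), cursors c1@4 c2@7, authorship ....11.22
After op 7 (move_right): buffer="jqoojvbjv" (len 9), cursors c1@5 c2@8, authorship ....11.22
After op 8 (move_right): buffer="jqoojvbjv" (len 9), cursors c1@6 c2@9, authorship ....11.22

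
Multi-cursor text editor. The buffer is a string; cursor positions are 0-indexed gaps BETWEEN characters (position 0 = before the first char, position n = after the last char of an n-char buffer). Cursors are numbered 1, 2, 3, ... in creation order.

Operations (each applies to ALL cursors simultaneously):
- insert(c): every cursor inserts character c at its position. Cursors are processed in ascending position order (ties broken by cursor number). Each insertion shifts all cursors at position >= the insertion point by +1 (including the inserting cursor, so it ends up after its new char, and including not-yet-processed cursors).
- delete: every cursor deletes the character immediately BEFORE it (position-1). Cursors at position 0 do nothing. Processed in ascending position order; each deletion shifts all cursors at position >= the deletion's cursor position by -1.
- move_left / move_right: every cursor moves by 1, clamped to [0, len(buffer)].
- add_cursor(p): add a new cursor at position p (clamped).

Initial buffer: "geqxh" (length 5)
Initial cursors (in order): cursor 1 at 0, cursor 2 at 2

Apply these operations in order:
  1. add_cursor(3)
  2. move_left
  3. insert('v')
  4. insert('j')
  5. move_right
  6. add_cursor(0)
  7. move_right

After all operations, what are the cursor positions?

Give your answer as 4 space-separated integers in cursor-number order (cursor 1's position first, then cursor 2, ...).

After op 1 (add_cursor(3)): buffer="geqxh" (len 5), cursors c1@0 c2@2 c3@3, authorship .....
After op 2 (move_left): buffer="geqxh" (len 5), cursors c1@0 c2@1 c3@2, authorship .....
After op 3 (insert('v')): buffer="vgvevqxh" (len 8), cursors c1@1 c2@3 c3@5, authorship 1.2.3...
After op 4 (insert('j')): buffer="vjgvjevjqxh" (len 11), cursors c1@2 c2@5 c3@8, authorship 11.22.33...
After op 5 (move_right): buffer="vjgvjevjqxh" (len 11), cursors c1@3 c2@6 c3@9, authorship 11.22.33...
After op 6 (add_cursor(0)): buffer="vjgvjevjqxh" (len 11), cursors c4@0 c1@3 c2@6 c3@9, authorship 11.22.33...
After op 7 (move_right): buffer="vjgvjevjqxh" (len 11), cursors c4@1 c1@4 c2@7 c3@10, authorship 11.22.33...

Answer: 4 7 10 1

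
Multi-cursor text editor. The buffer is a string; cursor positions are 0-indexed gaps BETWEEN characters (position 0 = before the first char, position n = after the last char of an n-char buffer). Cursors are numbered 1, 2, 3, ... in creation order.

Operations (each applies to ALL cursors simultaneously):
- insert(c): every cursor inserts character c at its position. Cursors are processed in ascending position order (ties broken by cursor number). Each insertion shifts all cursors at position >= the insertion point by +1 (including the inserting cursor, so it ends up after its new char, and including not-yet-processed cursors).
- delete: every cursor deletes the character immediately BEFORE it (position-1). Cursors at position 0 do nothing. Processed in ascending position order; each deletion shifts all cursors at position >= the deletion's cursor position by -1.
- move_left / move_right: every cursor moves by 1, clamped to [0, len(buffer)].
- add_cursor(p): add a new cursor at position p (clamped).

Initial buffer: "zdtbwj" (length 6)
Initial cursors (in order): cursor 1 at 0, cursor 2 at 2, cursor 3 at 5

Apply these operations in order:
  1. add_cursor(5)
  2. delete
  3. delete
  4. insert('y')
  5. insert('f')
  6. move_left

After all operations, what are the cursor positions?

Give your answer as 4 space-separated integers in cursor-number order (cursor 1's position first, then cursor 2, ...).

After op 1 (add_cursor(5)): buffer="zdtbwj" (len 6), cursors c1@0 c2@2 c3@5 c4@5, authorship ......
After op 2 (delete): buffer="ztj" (len 3), cursors c1@0 c2@1 c3@2 c4@2, authorship ...
After op 3 (delete): buffer="j" (len 1), cursors c1@0 c2@0 c3@0 c4@0, authorship .
After op 4 (insert('y')): buffer="yyyyj" (len 5), cursors c1@4 c2@4 c3@4 c4@4, authorship 1234.
After op 5 (insert('f')): buffer="yyyyffffj" (len 9), cursors c1@8 c2@8 c3@8 c4@8, authorship 12341234.
After op 6 (move_left): buffer="yyyyffffj" (len 9), cursors c1@7 c2@7 c3@7 c4@7, authorship 12341234.

Answer: 7 7 7 7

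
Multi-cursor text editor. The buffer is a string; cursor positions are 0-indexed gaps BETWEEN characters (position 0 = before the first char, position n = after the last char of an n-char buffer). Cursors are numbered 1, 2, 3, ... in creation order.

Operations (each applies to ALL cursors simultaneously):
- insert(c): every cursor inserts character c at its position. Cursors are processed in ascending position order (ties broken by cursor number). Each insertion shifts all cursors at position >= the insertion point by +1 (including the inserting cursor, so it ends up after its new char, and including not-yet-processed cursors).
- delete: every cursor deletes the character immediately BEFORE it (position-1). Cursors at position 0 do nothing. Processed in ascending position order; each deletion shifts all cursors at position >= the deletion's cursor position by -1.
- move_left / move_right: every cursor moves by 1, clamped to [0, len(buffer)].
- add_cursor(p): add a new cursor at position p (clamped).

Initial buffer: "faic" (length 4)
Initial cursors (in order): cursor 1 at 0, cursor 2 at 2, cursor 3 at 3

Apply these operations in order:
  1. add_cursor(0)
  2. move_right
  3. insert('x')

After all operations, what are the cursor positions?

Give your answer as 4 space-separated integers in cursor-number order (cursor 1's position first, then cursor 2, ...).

Answer: 3 6 8 3

Derivation:
After op 1 (add_cursor(0)): buffer="faic" (len 4), cursors c1@0 c4@0 c2@2 c3@3, authorship ....
After op 2 (move_right): buffer="faic" (len 4), cursors c1@1 c4@1 c2@3 c3@4, authorship ....
After op 3 (insert('x')): buffer="fxxaixcx" (len 8), cursors c1@3 c4@3 c2@6 c3@8, authorship .14..2.3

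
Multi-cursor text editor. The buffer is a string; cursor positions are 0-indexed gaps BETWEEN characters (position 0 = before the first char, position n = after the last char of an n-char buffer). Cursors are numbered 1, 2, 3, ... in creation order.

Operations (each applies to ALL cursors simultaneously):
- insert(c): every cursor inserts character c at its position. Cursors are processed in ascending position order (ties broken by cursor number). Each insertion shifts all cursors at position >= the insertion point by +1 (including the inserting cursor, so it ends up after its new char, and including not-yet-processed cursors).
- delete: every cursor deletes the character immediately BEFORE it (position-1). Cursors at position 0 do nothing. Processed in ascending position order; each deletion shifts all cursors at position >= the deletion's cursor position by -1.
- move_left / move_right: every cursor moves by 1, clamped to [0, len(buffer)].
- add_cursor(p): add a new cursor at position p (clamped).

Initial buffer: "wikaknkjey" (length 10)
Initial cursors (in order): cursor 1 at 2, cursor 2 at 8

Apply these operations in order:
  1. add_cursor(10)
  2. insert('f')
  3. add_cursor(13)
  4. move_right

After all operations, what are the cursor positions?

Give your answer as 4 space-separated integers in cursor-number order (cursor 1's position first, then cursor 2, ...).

After op 1 (add_cursor(10)): buffer="wikaknkjey" (len 10), cursors c1@2 c2@8 c3@10, authorship ..........
After op 2 (insert('f')): buffer="wifkaknkjfeyf" (len 13), cursors c1@3 c2@10 c3@13, authorship ..1......2..3
After op 3 (add_cursor(13)): buffer="wifkaknkjfeyf" (len 13), cursors c1@3 c2@10 c3@13 c4@13, authorship ..1......2..3
After op 4 (move_right): buffer="wifkaknkjfeyf" (len 13), cursors c1@4 c2@11 c3@13 c4@13, authorship ..1......2..3

Answer: 4 11 13 13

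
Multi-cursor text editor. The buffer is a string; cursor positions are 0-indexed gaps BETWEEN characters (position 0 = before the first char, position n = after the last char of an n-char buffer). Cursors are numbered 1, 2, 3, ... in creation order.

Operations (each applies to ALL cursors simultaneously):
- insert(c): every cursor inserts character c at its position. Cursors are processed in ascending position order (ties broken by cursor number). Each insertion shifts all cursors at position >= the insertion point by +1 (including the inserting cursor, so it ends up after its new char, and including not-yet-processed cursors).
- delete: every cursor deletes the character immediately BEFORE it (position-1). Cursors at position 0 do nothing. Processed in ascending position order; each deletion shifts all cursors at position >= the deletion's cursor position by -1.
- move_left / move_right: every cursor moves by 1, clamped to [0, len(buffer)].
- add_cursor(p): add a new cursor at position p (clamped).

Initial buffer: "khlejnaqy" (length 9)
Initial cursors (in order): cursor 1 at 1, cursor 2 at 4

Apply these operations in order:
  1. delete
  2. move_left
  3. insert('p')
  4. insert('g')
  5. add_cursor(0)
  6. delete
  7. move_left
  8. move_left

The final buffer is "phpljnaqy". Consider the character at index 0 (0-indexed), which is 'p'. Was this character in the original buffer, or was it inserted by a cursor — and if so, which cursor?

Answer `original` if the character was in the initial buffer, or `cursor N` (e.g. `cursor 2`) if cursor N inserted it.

After op 1 (delete): buffer="hljnaqy" (len 7), cursors c1@0 c2@2, authorship .......
After op 2 (move_left): buffer="hljnaqy" (len 7), cursors c1@0 c2@1, authorship .......
After op 3 (insert('p')): buffer="phpljnaqy" (len 9), cursors c1@1 c2@3, authorship 1.2......
After op 4 (insert('g')): buffer="pghpgljnaqy" (len 11), cursors c1@2 c2@5, authorship 11.22......
After op 5 (add_cursor(0)): buffer="pghpgljnaqy" (len 11), cursors c3@0 c1@2 c2@5, authorship 11.22......
After op 6 (delete): buffer="phpljnaqy" (len 9), cursors c3@0 c1@1 c2@3, authorship 1.2......
After op 7 (move_left): buffer="phpljnaqy" (len 9), cursors c1@0 c3@0 c2@2, authorship 1.2......
After op 8 (move_left): buffer="phpljnaqy" (len 9), cursors c1@0 c3@0 c2@1, authorship 1.2......
Authorship (.=original, N=cursor N): 1 . 2 . . . . . .
Index 0: author = 1

Answer: cursor 1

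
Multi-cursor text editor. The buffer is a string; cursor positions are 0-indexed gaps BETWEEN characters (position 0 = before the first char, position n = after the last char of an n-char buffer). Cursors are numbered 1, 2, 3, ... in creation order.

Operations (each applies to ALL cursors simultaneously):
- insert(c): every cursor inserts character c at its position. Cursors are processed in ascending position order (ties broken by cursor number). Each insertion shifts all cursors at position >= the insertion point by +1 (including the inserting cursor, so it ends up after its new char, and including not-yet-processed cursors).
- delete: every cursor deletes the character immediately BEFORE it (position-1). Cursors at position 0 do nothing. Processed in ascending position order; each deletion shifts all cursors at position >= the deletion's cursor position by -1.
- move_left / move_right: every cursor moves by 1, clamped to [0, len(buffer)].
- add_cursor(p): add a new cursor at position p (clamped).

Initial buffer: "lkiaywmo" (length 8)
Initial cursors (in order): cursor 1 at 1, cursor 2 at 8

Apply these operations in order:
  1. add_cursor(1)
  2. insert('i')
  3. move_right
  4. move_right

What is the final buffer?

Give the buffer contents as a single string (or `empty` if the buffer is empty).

Answer: liikiaywmoi

Derivation:
After op 1 (add_cursor(1)): buffer="lkiaywmo" (len 8), cursors c1@1 c3@1 c2@8, authorship ........
After op 2 (insert('i')): buffer="liikiaywmoi" (len 11), cursors c1@3 c3@3 c2@11, authorship .13.......2
After op 3 (move_right): buffer="liikiaywmoi" (len 11), cursors c1@4 c3@4 c2@11, authorship .13.......2
After op 4 (move_right): buffer="liikiaywmoi" (len 11), cursors c1@5 c3@5 c2@11, authorship .13.......2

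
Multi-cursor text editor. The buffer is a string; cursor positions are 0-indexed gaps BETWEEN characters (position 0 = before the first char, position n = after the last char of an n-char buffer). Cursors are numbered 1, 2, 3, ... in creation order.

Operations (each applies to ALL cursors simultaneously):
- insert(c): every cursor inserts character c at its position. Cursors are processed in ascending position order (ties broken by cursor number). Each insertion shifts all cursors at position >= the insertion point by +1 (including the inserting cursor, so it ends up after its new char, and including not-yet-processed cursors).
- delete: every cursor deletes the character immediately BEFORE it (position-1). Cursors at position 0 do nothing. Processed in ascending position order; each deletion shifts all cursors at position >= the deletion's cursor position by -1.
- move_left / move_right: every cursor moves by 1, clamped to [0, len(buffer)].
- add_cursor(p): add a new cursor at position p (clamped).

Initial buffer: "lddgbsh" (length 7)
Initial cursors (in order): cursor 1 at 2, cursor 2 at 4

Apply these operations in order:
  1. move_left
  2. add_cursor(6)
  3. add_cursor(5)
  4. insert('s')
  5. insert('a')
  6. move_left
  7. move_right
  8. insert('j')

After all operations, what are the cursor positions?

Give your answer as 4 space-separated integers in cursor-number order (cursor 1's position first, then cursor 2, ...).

After op 1 (move_left): buffer="lddgbsh" (len 7), cursors c1@1 c2@3, authorship .......
After op 2 (add_cursor(6)): buffer="lddgbsh" (len 7), cursors c1@1 c2@3 c3@6, authorship .......
After op 3 (add_cursor(5)): buffer="lddgbsh" (len 7), cursors c1@1 c2@3 c4@5 c3@6, authorship .......
After op 4 (insert('s')): buffer="lsddsgbsssh" (len 11), cursors c1@2 c2@5 c4@8 c3@10, authorship .1..2..4.3.
After op 5 (insert('a')): buffer="lsaddsagbsassah" (len 15), cursors c1@3 c2@7 c4@11 c3@14, authorship .11..22..44.33.
After op 6 (move_left): buffer="lsaddsagbsassah" (len 15), cursors c1@2 c2@6 c4@10 c3@13, authorship .11..22..44.33.
After op 7 (move_right): buffer="lsaddsagbsassah" (len 15), cursors c1@3 c2@7 c4@11 c3@14, authorship .11..22..44.33.
After op 8 (insert('j')): buffer="lsajddsajgbsajssajh" (len 19), cursors c1@4 c2@9 c4@14 c3@18, authorship .111..222..444.333.

Answer: 4 9 18 14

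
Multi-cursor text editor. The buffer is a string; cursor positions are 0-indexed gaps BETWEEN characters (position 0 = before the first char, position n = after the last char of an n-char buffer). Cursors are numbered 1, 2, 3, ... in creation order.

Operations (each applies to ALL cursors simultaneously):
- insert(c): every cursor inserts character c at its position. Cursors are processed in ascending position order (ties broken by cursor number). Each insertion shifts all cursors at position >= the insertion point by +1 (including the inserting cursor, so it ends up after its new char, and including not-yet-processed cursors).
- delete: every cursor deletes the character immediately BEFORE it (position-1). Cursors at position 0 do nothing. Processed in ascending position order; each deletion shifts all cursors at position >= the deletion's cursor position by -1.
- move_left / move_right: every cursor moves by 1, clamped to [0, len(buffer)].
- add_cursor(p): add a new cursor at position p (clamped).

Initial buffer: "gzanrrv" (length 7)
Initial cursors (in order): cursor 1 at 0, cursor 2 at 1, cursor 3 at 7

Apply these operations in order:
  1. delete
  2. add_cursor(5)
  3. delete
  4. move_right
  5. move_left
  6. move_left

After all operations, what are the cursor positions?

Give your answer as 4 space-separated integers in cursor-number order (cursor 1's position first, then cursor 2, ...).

Answer: 0 0 1 1

Derivation:
After op 1 (delete): buffer="zanrr" (len 5), cursors c1@0 c2@0 c3@5, authorship .....
After op 2 (add_cursor(5)): buffer="zanrr" (len 5), cursors c1@0 c2@0 c3@5 c4@5, authorship .....
After op 3 (delete): buffer="zan" (len 3), cursors c1@0 c2@0 c3@3 c4@3, authorship ...
After op 4 (move_right): buffer="zan" (len 3), cursors c1@1 c2@1 c3@3 c4@3, authorship ...
After op 5 (move_left): buffer="zan" (len 3), cursors c1@0 c2@0 c3@2 c4@2, authorship ...
After op 6 (move_left): buffer="zan" (len 3), cursors c1@0 c2@0 c3@1 c4@1, authorship ...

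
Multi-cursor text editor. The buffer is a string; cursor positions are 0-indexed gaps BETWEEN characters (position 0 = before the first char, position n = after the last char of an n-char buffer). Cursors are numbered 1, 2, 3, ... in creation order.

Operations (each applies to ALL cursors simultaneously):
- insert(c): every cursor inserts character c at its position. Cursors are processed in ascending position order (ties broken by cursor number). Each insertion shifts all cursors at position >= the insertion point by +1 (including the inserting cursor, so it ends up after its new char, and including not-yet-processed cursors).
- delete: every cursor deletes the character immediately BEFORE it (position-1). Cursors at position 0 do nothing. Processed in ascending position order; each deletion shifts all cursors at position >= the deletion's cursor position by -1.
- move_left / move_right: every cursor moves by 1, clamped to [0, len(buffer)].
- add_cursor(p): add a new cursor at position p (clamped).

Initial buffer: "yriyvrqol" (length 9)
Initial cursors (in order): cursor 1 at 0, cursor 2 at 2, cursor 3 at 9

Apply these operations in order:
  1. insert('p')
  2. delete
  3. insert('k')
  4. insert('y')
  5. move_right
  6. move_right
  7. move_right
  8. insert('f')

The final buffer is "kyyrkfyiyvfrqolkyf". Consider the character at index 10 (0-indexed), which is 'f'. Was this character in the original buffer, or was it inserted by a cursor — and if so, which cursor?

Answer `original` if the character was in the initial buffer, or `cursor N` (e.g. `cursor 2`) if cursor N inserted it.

After op 1 (insert('p')): buffer="pyrpiyvrqolp" (len 12), cursors c1@1 c2@4 c3@12, authorship 1..2.......3
After op 2 (delete): buffer="yriyvrqol" (len 9), cursors c1@0 c2@2 c3@9, authorship .........
After op 3 (insert('k')): buffer="kyrkiyvrqolk" (len 12), cursors c1@1 c2@4 c3@12, authorship 1..2.......3
After op 4 (insert('y')): buffer="kyyrkyiyvrqolky" (len 15), cursors c1@2 c2@6 c3@15, authorship 11..22.......33
After op 5 (move_right): buffer="kyyrkyiyvrqolky" (len 15), cursors c1@3 c2@7 c3@15, authorship 11..22.......33
After op 6 (move_right): buffer="kyyrkyiyvrqolky" (len 15), cursors c1@4 c2@8 c3@15, authorship 11..22.......33
After op 7 (move_right): buffer="kyyrkyiyvrqolky" (len 15), cursors c1@5 c2@9 c3@15, authorship 11..22.......33
After op 8 (insert('f')): buffer="kyyrkfyiyvfrqolkyf" (len 18), cursors c1@6 c2@11 c3@18, authorship 11..212...2....333
Authorship (.=original, N=cursor N): 1 1 . . 2 1 2 . . . 2 . . . . 3 3 3
Index 10: author = 2

Answer: cursor 2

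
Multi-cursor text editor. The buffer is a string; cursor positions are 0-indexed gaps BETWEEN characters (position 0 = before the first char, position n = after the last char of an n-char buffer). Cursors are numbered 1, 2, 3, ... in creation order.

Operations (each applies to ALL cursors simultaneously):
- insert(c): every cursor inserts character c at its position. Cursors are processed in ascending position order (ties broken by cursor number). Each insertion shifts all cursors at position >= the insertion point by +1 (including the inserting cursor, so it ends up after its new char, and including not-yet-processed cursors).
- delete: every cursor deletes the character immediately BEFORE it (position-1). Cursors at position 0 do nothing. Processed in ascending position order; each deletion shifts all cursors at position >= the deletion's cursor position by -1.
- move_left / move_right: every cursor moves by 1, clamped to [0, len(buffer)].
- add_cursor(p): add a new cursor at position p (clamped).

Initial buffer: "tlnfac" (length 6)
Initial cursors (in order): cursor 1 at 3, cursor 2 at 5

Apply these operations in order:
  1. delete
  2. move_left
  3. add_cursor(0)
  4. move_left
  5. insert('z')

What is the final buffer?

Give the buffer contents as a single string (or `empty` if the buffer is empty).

After op 1 (delete): buffer="tlfc" (len 4), cursors c1@2 c2@3, authorship ....
After op 2 (move_left): buffer="tlfc" (len 4), cursors c1@1 c2@2, authorship ....
After op 3 (add_cursor(0)): buffer="tlfc" (len 4), cursors c3@0 c1@1 c2@2, authorship ....
After op 4 (move_left): buffer="tlfc" (len 4), cursors c1@0 c3@0 c2@1, authorship ....
After op 5 (insert('z')): buffer="zztzlfc" (len 7), cursors c1@2 c3@2 c2@4, authorship 13.2...

Answer: zztzlfc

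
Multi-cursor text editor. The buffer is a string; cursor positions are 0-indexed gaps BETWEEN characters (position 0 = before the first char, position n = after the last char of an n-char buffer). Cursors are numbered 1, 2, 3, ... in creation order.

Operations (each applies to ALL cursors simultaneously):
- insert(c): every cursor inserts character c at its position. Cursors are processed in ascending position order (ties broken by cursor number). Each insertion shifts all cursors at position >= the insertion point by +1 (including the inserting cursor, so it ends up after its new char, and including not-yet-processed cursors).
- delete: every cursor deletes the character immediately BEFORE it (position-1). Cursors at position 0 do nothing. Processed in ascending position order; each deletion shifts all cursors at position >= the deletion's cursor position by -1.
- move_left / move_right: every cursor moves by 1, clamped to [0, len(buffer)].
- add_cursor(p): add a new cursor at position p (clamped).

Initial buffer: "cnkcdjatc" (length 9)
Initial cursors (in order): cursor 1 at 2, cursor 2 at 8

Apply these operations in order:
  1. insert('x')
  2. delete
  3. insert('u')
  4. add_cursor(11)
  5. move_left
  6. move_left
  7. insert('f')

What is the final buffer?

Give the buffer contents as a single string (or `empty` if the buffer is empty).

After op 1 (insert('x')): buffer="cnxkcdjatxc" (len 11), cursors c1@3 c2@10, authorship ..1......2.
After op 2 (delete): buffer="cnkcdjatc" (len 9), cursors c1@2 c2@8, authorship .........
After op 3 (insert('u')): buffer="cnukcdjatuc" (len 11), cursors c1@3 c2@10, authorship ..1......2.
After op 4 (add_cursor(11)): buffer="cnukcdjatuc" (len 11), cursors c1@3 c2@10 c3@11, authorship ..1......2.
After op 5 (move_left): buffer="cnukcdjatuc" (len 11), cursors c1@2 c2@9 c3@10, authorship ..1......2.
After op 6 (move_left): buffer="cnukcdjatuc" (len 11), cursors c1@1 c2@8 c3@9, authorship ..1......2.
After op 7 (insert('f')): buffer="cfnukcdjaftfuc" (len 14), cursors c1@2 c2@10 c3@12, authorship .1.1.....2.32.

Answer: cfnukcdjaftfuc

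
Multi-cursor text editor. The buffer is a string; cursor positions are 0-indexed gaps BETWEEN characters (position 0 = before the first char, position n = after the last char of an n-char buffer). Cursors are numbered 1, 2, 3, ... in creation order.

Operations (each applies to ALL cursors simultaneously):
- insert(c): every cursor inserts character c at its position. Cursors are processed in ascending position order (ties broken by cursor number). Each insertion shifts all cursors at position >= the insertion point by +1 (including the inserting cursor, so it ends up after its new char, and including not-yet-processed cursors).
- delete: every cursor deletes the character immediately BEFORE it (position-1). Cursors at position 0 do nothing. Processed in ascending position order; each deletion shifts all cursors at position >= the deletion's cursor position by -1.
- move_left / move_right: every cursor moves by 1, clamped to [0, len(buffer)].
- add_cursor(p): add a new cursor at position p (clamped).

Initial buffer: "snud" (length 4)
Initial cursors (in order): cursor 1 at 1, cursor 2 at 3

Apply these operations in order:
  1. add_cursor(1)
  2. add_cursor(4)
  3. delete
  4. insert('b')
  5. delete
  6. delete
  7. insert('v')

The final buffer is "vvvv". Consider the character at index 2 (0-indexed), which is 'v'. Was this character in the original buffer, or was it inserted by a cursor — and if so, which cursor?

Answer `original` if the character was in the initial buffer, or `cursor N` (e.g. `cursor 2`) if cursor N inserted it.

After op 1 (add_cursor(1)): buffer="snud" (len 4), cursors c1@1 c3@1 c2@3, authorship ....
After op 2 (add_cursor(4)): buffer="snud" (len 4), cursors c1@1 c3@1 c2@3 c4@4, authorship ....
After op 3 (delete): buffer="n" (len 1), cursors c1@0 c3@0 c2@1 c4@1, authorship .
After op 4 (insert('b')): buffer="bbnbb" (len 5), cursors c1@2 c3@2 c2@5 c4@5, authorship 13.24
After op 5 (delete): buffer="n" (len 1), cursors c1@0 c3@0 c2@1 c4@1, authorship .
After op 6 (delete): buffer="" (len 0), cursors c1@0 c2@0 c3@0 c4@0, authorship 
After op 7 (insert('v')): buffer="vvvv" (len 4), cursors c1@4 c2@4 c3@4 c4@4, authorship 1234
Authorship (.=original, N=cursor N): 1 2 3 4
Index 2: author = 3

Answer: cursor 3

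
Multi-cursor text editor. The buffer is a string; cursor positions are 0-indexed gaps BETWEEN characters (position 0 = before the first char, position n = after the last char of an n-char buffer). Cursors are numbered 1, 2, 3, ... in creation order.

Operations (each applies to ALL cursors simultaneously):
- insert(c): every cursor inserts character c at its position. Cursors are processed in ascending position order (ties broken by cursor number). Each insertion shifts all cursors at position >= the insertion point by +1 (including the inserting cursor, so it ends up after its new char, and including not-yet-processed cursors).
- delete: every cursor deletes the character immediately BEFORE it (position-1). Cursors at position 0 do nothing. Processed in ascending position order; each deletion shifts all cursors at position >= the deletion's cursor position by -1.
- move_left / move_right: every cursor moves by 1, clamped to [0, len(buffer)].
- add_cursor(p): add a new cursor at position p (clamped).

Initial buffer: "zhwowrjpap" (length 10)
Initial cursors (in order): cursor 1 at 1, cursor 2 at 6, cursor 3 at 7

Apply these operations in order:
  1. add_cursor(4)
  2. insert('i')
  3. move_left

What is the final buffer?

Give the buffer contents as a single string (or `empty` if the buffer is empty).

After op 1 (add_cursor(4)): buffer="zhwowrjpap" (len 10), cursors c1@1 c4@4 c2@6 c3@7, authorship ..........
After op 2 (insert('i')): buffer="zihwoiwrijipap" (len 14), cursors c1@2 c4@6 c2@9 c3@11, authorship .1...4..2.3...
After op 3 (move_left): buffer="zihwoiwrijipap" (len 14), cursors c1@1 c4@5 c2@8 c3@10, authorship .1...4..2.3...

Answer: zihwoiwrijipap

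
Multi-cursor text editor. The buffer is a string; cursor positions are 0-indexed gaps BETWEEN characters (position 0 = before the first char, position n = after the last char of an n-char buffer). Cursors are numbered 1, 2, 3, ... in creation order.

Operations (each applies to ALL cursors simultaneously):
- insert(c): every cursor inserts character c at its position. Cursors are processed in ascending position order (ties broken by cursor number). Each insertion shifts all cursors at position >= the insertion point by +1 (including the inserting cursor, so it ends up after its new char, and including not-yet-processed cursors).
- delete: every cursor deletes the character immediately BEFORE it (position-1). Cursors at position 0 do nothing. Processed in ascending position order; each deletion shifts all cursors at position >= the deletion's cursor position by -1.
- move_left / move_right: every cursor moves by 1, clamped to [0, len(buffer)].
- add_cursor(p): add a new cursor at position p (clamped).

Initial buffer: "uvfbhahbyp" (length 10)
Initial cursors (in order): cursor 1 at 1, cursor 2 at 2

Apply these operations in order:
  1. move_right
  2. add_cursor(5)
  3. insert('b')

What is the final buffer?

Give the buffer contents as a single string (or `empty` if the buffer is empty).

Answer: uvbfbbhbahbyp

Derivation:
After op 1 (move_right): buffer="uvfbhahbyp" (len 10), cursors c1@2 c2@3, authorship ..........
After op 2 (add_cursor(5)): buffer="uvfbhahbyp" (len 10), cursors c1@2 c2@3 c3@5, authorship ..........
After op 3 (insert('b')): buffer="uvbfbbhbahbyp" (len 13), cursors c1@3 c2@5 c3@8, authorship ..1.2..3.....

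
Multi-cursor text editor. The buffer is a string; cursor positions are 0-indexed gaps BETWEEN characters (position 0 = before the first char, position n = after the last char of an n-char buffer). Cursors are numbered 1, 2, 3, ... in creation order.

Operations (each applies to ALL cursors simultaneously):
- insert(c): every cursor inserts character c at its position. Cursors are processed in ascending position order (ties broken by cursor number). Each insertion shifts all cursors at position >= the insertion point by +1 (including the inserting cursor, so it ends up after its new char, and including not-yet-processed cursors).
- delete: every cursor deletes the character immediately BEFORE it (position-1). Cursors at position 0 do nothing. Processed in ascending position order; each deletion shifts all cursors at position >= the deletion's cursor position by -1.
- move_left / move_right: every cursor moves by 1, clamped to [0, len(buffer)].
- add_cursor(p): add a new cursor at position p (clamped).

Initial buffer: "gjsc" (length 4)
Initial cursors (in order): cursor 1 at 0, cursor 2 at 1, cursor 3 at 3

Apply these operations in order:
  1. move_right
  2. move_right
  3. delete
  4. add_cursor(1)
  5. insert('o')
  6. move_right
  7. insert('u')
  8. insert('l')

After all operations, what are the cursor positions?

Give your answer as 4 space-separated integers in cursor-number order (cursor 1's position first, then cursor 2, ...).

After op 1 (move_right): buffer="gjsc" (len 4), cursors c1@1 c2@2 c3@4, authorship ....
After op 2 (move_right): buffer="gjsc" (len 4), cursors c1@2 c2@3 c3@4, authorship ....
After op 3 (delete): buffer="g" (len 1), cursors c1@1 c2@1 c3@1, authorship .
After op 4 (add_cursor(1)): buffer="g" (len 1), cursors c1@1 c2@1 c3@1 c4@1, authorship .
After op 5 (insert('o')): buffer="goooo" (len 5), cursors c1@5 c2@5 c3@5 c4@5, authorship .1234
After op 6 (move_right): buffer="goooo" (len 5), cursors c1@5 c2@5 c3@5 c4@5, authorship .1234
After op 7 (insert('u')): buffer="goooouuuu" (len 9), cursors c1@9 c2@9 c3@9 c4@9, authorship .12341234
After op 8 (insert('l')): buffer="goooouuuullll" (len 13), cursors c1@13 c2@13 c3@13 c4@13, authorship .123412341234

Answer: 13 13 13 13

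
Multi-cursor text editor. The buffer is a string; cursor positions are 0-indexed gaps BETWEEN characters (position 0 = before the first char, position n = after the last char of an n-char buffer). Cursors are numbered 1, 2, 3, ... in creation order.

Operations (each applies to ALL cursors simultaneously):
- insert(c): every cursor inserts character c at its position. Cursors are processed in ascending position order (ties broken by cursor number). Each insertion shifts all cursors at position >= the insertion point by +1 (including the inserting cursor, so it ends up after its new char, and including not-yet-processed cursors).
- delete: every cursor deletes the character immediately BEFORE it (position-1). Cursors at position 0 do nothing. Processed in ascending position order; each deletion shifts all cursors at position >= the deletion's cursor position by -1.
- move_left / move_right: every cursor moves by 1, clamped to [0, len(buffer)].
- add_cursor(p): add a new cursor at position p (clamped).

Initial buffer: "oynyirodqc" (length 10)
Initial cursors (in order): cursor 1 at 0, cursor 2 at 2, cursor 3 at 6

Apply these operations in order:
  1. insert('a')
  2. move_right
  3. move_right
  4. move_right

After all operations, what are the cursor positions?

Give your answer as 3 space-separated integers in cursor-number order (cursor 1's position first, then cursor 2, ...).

After op 1 (insert('a')): buffer="aoyanyiraodqc" (len 13), cursors c1@1 c2@4 c3@9, authorship 1..2....3....
After op 2 (move_right): buffer="aoyanyiraodqc" (len 13), cursors c1@2 c2@5 c3@10, authorship 1..2....3....
After op 3 (move_right): buffer="aoyanyiraodqc" (len 13), cursors c1@3 c2@6 c3@11, authorship 1..2....3....
After op 4 (move_right): buffer="aoyanyiraodqc" (len 13), cursors c1@4 c2@7 c3@12, authorship 1..2....3....

Answer: 4 7 12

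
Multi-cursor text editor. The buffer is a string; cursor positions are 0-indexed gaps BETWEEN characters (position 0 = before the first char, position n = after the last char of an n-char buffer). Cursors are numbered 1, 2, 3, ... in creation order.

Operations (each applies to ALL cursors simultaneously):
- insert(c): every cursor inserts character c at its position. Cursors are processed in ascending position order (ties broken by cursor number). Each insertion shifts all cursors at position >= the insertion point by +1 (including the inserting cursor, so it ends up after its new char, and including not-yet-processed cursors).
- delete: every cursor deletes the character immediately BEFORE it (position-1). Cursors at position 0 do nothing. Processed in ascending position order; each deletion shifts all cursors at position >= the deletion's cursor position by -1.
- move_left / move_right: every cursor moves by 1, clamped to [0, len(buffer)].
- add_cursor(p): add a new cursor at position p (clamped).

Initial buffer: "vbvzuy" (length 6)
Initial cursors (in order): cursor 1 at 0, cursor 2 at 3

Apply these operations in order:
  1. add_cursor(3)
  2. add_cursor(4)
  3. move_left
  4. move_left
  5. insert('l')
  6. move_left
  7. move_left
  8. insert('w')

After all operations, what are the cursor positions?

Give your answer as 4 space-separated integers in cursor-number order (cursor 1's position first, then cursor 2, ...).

Answer: 1 5 5 8

Derivation:
After op 1 (add_cursor(3)): buffer="vbvzuy" (len 6), cursors c1@0 c2@3 c3@3, authorship ......
After op 2 (add_cursor(4)): buffer="vbvzuy" (len 6), cursors c1@0 c2@3 c3@3 c4@4, authorship ......
After op 3 (move_left): buffer="vbvzuy" (len 6), cursors c1@0 c2@2 c3@2 c4@3, authorship ......
After op 4 (move_left): buffer="vbvzuy" (len 6), cursors c1@0 c2@1 c3@1 c4@2, authorship ......
After op 5 (insert('l')): buffer="lvllblvzuy" (len 10), cursors c1@1 c2@4 c3@4 c4@6, authorship 1.23.4....
After op 6 (move_left): buffer="lvllblvzuy" (len 10), cursors c1@0 c2@3 c3@3 c4@5, authorship 1.23.4....
After op 7 (move_left): buffer="lvllblvzuy" (len 10), cursors c1@0 c2@2 c3@2 c4@4, authorship 1.23.4....
After op 8 (insert('w')): buffer="wlvwwllwblvzuy" (len 14), cursors c1@1 c2@5 c3@5 c4@8, authorship 11.23234.4....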